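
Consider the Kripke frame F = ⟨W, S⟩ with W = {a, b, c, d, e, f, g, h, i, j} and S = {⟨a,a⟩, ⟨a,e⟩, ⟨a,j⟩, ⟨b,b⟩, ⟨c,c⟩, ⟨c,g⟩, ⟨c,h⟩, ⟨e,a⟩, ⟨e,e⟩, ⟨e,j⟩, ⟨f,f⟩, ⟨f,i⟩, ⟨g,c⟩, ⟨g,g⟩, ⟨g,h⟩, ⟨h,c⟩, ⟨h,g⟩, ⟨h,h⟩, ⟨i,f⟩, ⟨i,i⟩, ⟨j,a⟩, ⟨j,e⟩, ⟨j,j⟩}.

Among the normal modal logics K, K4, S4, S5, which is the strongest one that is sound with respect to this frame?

Transitive (axiom 4): yes — every two-step S-path is closed by a direct edge.
Reflexive (axiom T): no — d is not related to itself.
Euclidean (axiom 5): yes — any two successors of a common world are S-related.
So F validates K, K4; S4 would additionally require S to be reflexive. The strongest is K4.

K4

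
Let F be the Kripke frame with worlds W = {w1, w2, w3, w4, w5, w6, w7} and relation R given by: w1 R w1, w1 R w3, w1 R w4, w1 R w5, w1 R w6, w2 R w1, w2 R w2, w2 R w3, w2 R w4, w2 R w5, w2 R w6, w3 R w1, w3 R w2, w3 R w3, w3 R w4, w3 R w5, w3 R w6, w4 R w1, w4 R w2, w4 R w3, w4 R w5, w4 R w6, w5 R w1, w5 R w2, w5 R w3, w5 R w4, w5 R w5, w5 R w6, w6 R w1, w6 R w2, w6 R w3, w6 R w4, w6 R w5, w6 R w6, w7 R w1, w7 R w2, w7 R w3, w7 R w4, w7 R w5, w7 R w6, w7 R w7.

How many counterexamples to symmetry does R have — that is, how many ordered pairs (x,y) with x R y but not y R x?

Enumerating: (w2,w1), (w7,w1), (w7,w2), (w7,w3), (w7,w4), (w7,w5), (w7,w6).

7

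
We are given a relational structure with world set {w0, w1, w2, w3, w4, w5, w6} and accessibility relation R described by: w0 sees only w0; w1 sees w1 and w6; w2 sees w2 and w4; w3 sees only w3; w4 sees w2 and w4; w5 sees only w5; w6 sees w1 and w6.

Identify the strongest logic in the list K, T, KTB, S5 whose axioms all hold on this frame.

Reflexive (axiom T): yes — every world is R-related to itself.
Symmetric (axiom B): yes — every pair in R has its reverse in R.
Euclidean (axiom 5): yes — any two successors of a common world are R-related.
So F validates K, T, KTB, S5. The strongest is S5.

S5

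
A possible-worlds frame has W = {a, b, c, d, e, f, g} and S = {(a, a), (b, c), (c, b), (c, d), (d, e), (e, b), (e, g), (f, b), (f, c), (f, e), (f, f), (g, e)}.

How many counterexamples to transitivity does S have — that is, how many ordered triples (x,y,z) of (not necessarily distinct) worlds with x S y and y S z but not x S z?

12

Enumerating: (b,c,b), (b,c,d), (c,b,c), (c,d,e), (d,e,b), (d,e,g), (e,b,c), (e,g,e), (f,c,d), (f,e,g), (g,e,b), (g,e,g).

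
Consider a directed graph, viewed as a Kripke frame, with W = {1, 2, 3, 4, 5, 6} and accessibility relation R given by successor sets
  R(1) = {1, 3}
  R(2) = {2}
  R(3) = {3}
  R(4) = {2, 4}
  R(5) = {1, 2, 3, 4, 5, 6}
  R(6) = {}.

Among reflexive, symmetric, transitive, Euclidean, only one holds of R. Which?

transitive

Reflexive: no — 6 is not related to itself.
Symmetric: no — 1 R 3 but not 3 R 1.
Transitive: yes — every two-step R-path is closed by a direct edge.
Euclidean: no — 5 R 1 and 5 R 2, but not 1 R 2.
Only transitive holds.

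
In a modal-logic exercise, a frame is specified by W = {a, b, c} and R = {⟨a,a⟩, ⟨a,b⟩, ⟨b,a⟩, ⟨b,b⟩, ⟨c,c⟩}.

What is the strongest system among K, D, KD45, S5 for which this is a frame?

S5

Serial (axiom D): yes — every world has a successor (e.g. a R a).
Euclidean (axiom 5): yes — any two successors of a common world are R-related.
Transitive (axiom 4): yes — every two-step R-path is closed by a direct edge.
Reflexive (axiom T): yes — every world is R-related to itself.
So F validates K, D, KD45, S5. The strongest is S5.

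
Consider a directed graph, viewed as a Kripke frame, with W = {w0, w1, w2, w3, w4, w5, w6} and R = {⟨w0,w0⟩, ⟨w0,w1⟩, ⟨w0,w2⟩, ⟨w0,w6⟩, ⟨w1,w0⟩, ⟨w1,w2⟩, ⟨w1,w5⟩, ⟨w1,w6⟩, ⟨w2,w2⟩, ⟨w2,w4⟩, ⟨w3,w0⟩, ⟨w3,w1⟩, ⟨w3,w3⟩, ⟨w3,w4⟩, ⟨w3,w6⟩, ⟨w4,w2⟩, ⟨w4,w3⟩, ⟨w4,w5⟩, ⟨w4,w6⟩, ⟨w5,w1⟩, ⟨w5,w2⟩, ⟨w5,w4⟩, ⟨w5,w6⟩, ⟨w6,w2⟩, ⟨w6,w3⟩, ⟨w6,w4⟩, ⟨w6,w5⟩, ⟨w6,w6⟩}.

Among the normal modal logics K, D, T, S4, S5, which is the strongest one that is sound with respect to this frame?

D

Serial (axiom D): yes — every world has a successor (e.g. w0 R w0).
Reflexive (axiom T): no — w1 is not related to itself.
Transitive (axiom 4): no — w0 R w1 and w1 R w5, but not w0 R w5.
Euclidean (axiom 5): no — w0 R w2 and w0 R w1, but not w2 R w1.
So F validates K, D; T would additionally require R to be reflexive. The strongest is D.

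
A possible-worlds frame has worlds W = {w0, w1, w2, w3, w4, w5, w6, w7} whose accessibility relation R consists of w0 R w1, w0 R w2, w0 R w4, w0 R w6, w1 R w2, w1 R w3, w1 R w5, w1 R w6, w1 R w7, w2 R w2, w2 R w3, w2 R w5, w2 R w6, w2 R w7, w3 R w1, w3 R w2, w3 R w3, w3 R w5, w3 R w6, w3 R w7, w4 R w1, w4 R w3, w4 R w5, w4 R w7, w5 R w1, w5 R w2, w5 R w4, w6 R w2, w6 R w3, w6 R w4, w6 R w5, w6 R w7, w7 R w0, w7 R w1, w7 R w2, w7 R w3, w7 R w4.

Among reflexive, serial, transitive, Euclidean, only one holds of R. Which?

Reflexive: no — w0 is not related to itself.
Serial: yes — every world has a successor (e.g. w0 R w1).
Transitive: no — w0 R w1 and w1 R w3, but not w0 R w3.
Euclidean: no — w0 R w1 and w0 R w4, but not w1 R w4.
Only serial holds.

serial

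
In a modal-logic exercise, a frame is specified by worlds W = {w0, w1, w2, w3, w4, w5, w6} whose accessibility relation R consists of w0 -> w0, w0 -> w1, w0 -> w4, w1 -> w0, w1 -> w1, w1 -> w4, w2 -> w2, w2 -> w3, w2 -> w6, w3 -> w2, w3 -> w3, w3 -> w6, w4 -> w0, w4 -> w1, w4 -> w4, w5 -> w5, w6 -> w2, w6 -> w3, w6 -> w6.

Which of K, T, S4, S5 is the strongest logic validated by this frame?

Reflexive (axiom T): yes — every world is R-related to itself.
Transitive (axiom 4): yes — every two-step R-path is closed by a direct edge.
Euclidean (axiom 5): yes — any two successors of a common world are R-related.
So F validates K, T, S4, S5. The strongest is S5.

S5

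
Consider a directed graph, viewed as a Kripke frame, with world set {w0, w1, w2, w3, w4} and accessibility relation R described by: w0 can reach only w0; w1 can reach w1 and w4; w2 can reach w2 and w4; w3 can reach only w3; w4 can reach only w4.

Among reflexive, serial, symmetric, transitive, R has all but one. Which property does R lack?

symmetric

Reflexive: yes — every world is R-related to itself.
Serial: yes — every world has a successor (e.g. w0 R w0).
Symmetric: no — w1 R w4 but not w4 R w1.
Transitive: yes — every two-step R-path is closed by a direct edge.
Only symmetric fails.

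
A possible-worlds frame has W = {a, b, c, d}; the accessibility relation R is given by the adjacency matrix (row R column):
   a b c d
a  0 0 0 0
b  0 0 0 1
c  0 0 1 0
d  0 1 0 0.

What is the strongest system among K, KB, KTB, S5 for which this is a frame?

Symmetric (axiom B): yes — every pair in R has its reverse in R.
Reflexive (axiom T): no — a is not related to itself.
Euclidean (axiom 5): no — b R d and b R d, but not d R d.
So F validates K, KB; KTB would additionally require R to be reflexive. The strongest is KB.

KB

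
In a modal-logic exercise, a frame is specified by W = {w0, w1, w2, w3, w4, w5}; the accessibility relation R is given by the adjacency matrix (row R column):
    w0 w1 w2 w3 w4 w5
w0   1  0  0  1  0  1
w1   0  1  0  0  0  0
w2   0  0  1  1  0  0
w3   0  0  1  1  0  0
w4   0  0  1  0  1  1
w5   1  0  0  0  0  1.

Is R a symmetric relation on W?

Symmetric: no — w0 R w3 but not w3 R w0.

No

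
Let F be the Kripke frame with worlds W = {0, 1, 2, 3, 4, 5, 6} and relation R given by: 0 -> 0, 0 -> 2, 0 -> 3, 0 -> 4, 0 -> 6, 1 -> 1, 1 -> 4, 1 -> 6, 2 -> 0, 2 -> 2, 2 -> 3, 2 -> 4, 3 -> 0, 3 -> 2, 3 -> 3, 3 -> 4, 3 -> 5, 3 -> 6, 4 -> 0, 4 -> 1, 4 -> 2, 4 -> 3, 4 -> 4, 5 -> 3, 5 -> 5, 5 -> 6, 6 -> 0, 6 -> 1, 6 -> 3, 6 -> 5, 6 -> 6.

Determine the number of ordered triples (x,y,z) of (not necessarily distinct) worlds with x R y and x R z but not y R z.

30

Enumerating: (0,2,6), (0,4,6), (0,6,2), (0,6,4), (1,4,6), (1,6,4), (3,0,5), (3,2,5), (3,2,6), (3,4,5), (3,4,6), (3,5,0), … and 18 more.
Total: 30.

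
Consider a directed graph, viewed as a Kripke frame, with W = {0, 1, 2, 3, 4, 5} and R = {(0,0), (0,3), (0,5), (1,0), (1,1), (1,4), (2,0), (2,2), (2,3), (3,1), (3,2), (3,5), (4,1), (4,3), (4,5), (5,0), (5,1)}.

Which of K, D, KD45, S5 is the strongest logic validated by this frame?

Serial (axiom D): yes — every world has a successor (e.g. 0 R 0).
Euclidean (axiom 5): no — 0 R 5 and 0 R 3, but not 5 R 3.
Transitive (axiom 4): no — 0 R 3 and 3 R 1, but not 0 R 1.
Reflexive (axiom T): no — 3 is not related to itself.
So F validates K, D; KD45 would additionally require R to be Euclidean and transitive. The strongest is D.

D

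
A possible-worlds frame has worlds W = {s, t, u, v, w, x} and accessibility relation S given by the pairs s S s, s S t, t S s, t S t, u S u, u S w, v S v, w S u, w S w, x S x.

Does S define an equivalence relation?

Reflexive: yes — every world is S-related to itself.
Symmetric: yes — every pair in S has its reverse in S.
Transitive: yes — every two-step S-path is closed by a direct edge.
So S is an equivalence relation.

Yes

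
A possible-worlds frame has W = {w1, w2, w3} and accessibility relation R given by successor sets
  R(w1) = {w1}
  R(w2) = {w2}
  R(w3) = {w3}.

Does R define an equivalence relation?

Reflexive: yes — every world is R-related to itself.
Symmetric: yes — every pair in R has its reverse in R.
Transitive: yes — every two-step R-path is closed by a direct edge.
So R is an equivalence relation.

Yes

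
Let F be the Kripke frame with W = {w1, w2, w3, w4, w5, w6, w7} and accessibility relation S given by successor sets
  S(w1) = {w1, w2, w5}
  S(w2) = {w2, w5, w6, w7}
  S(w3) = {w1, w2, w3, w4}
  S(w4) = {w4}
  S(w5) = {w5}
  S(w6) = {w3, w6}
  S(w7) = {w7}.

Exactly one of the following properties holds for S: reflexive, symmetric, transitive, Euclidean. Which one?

reflexive

Reflexive: yes — every world is S-related to itself.
Symmetric: no — w1 S w2 but not w2 S w1.
Transitive: no — w1 S w2 and w2 S w6, but not w1 S w6.
Euclidean: no — w1 S w5 and w1 S w2, but not w5 S w2.
Only reflexive holds.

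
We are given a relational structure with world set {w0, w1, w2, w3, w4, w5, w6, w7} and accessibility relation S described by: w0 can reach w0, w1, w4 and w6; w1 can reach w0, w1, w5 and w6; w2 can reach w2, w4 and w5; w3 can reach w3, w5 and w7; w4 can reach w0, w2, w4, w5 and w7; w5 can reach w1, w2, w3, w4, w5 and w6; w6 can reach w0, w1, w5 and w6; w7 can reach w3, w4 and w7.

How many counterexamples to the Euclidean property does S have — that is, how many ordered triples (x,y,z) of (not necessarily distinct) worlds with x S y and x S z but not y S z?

Enumerating: (w0,w1,w4), (w0,w4,w1), (w0,w4,w6), (w0,w6,w4), (w1,w0,w5), (w1,w5,w0), (w3,w5,w7), (w3,w7,w5), (w4,w0,w2), (w4,w0,w5), (w4,w0,w7), (w4,w2,w0), … and 26 more.
Total: 38.

38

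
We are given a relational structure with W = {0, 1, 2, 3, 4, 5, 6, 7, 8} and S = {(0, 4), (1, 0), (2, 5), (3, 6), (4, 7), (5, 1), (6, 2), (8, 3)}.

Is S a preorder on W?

No

Reflexive: no — 0 is not related to itself.
Transitive: no — 0 S 4 and 4 S 7, but not 0 S 7.
So S is not a preorder.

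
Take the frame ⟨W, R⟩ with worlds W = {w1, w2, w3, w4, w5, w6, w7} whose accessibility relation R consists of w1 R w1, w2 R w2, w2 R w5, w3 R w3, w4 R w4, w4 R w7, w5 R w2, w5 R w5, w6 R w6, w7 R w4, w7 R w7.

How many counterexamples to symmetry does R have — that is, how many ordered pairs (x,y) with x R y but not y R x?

0

R is symmetric; there are no such tuples.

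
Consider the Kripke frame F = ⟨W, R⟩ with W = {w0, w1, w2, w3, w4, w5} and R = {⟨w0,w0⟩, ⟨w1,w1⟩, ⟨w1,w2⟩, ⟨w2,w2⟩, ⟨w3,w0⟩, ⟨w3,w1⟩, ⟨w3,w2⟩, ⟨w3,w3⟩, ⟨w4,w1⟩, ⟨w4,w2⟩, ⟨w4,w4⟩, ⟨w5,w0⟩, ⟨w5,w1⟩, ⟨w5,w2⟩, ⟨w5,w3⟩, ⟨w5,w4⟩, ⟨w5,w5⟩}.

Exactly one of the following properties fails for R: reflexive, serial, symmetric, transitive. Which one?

Reflexive: yes — every world is R-related to itself.
Serial: yes — every world has a successor (e.g. w0 R w0).
Symmetric: no — w1 R w2 but not w2 R w1.
Transitive: yes — every two-step R-path is closed by a direct edge.
Only symmetric fails.

symmetric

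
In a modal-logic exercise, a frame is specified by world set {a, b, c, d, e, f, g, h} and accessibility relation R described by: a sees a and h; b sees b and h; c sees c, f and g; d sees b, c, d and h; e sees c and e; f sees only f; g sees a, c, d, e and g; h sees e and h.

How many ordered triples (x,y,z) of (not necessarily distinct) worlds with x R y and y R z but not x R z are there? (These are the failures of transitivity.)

Enumerating: (a,h,e), (b,h,e), (c,g,a), (c,g,d), (c,g,e), (d,c,f), (d,c,g), (d,h,e), (e,c,f), (e,c,g), (g,a,h), (g,c,f), (g,d,b), (g,d,h), (h,e,c).

15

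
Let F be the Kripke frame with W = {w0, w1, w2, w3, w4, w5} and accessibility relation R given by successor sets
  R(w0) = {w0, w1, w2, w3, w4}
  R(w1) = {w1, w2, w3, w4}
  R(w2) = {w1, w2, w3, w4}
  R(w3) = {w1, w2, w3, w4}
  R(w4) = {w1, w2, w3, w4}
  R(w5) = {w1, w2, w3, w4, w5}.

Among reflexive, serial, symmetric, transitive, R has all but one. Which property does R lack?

symmetric

Reflexive: yes — every world is R-related to itself.
Serial: yes — every world has a successor (e.g. w0 R w0).
Symmetric: no — w0 R w1 but not w1 R w0.
Transitive: yes — every two-step R-path is closed by a direct edge.
Only symmetric fails.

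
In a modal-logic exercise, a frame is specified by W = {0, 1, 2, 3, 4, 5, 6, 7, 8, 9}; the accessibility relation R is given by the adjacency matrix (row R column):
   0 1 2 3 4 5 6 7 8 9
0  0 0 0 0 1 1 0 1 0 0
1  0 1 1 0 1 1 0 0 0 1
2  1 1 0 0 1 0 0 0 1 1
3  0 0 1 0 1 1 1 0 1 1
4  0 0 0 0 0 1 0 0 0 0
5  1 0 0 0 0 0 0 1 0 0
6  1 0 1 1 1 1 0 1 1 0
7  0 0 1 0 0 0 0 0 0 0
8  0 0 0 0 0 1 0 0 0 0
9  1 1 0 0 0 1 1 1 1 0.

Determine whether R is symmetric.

No

Symmetric: no — 0 R 4 but not 4 R 0.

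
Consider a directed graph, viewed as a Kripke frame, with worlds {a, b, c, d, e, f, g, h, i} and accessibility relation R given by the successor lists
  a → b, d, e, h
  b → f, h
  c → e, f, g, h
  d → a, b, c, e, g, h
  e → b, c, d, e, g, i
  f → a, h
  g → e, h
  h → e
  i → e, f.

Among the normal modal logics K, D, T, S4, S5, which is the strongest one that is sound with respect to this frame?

Serial (axiom D): yes — every world has a successor (e.g. a R b).
Reflexive (axiom T): no — a is not related to itself.
Transitive (axiom 4): no — a R b and b R f, but not a R f.
Euclidean (axiom 5): no — a R b and a R d, but not b R d.
So F validates K, D; T would additionally require R to be reflexive. The strongest is D.

D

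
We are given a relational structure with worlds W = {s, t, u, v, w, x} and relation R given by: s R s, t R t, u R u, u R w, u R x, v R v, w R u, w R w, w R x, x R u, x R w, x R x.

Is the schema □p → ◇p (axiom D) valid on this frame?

Axiom D corresponds to the accessibility relation being serial.
Serial: yes — every world has a successor (e.g. s R s).

Yes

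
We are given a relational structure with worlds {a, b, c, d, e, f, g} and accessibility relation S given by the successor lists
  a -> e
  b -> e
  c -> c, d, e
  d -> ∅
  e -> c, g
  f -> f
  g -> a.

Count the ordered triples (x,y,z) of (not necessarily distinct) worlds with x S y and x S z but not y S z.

Enumerating: (a,e,e), (b,e,e), (c,d,c), (c,d,d), (c,d,e), (c,e,d), (c,e,e), (e,c,g), (e,g,c), (e,g,g), (g,a,a).

11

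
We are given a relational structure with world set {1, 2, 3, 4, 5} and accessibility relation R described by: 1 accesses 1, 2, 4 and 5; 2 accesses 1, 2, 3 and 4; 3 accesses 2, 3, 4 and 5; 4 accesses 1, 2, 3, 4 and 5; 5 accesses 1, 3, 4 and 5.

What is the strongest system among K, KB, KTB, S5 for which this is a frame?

Symmetric (axiom B): yes — every pair in R has its reverse in R.
Reflexive (axiom T): yes — every world is R-related to itself.
Euclidean (axiom 5): no — 1 R 2 and 1 R 5, but not 2 R 5.
So F validates K, KB, KTB; S5 would additionally require R to be Euclidean. The strongest is KTB.

KTB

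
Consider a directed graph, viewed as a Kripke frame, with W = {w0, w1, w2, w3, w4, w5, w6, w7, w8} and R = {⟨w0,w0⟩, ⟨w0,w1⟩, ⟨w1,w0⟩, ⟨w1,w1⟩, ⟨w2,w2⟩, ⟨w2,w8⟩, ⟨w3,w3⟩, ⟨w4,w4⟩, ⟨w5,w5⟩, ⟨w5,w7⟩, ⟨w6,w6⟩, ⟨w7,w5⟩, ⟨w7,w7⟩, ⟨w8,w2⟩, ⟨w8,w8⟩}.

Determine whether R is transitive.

Transitive: yes — every two-step R-path is closed by a direct edge.

Yes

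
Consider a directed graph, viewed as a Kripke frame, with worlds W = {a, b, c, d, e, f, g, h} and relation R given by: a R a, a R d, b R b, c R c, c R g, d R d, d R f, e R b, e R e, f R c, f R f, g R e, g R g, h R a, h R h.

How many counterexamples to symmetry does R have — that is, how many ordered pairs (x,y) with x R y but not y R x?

7

Enumerating: (a,d), (c,g), (d,f), (e,b), (f,c), (g,e), (h,a).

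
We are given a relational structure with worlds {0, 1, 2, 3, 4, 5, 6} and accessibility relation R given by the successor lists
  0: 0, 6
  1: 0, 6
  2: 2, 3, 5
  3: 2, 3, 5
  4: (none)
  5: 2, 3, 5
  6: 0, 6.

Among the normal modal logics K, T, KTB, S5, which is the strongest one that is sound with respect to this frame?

K

Reflexive (axiom T): no — 1 is not related to itself.
Symmetric (axiom B): no — 1 R 0 but not 0 R 1.
Euclidean (axiom 5): yes — any two successors of a common world are R-related.
So F validates K; T would additionally require R to be reflexive. The strongest is K.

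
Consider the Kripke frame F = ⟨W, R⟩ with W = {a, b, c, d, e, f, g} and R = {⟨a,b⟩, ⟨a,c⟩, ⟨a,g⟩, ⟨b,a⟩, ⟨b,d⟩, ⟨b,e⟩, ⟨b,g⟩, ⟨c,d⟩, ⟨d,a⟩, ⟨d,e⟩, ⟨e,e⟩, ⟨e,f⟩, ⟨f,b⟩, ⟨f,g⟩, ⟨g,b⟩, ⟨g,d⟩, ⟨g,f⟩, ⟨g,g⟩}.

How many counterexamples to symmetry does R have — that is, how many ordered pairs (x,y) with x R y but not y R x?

10

Enumerating: (a,c), (a,g), (b,d), (b,e), (c,d), (d,a), (d,e), (e,f), (f,b), (g,d).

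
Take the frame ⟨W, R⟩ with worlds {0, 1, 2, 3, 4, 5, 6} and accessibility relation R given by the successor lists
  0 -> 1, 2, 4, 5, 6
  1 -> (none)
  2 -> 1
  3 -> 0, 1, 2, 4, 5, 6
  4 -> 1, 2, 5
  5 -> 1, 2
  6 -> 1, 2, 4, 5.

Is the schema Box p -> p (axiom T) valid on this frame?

By correspondence theory, T is valid on a frame iff R is reflexive.
Reflexive: no — 0 is not related to itself.

No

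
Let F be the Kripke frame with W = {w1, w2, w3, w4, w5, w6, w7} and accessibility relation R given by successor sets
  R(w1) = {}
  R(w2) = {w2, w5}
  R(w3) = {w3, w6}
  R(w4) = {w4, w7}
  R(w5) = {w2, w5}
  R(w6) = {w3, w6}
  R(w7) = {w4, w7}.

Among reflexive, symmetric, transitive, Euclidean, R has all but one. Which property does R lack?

Reflexive: no — w1 is not related to itself.
Symmetric: yes — every pair in R has its reverse in R.
Transitive: yes — every two-step R-path is closed by a direct edge.
Euclidean: yes — any two successors of a common world are R-related.
Only reflexive fails.

reflexive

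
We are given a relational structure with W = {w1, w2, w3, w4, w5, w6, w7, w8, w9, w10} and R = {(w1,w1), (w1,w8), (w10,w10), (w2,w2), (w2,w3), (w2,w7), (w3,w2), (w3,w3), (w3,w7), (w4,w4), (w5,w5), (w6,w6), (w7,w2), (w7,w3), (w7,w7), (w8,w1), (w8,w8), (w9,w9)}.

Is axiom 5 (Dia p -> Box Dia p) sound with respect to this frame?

By correspondence theory, 5 is valid on a frame iff R is Euclidean.
Euclidean: yes — any two successors of a common world are R-related.

Yes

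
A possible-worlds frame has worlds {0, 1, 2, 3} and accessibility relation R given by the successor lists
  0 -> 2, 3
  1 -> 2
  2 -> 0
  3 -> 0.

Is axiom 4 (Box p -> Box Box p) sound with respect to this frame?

Axiom 4 corresponds to the accessibility relation being transitive.
Transitive: no — 1 R 2 and 2 R 0, but not 1 R 0.

No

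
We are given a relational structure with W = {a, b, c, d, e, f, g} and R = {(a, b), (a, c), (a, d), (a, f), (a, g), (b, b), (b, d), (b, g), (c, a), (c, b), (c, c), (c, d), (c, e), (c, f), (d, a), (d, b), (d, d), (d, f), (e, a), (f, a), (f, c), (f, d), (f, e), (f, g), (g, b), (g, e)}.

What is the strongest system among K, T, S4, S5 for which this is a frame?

Reflexive (axiom T): no — a is not related to itself.
Transitive (axiom 4): no — a R c and c R e, but not a R e.
Euclidean (axiom 5): no — a R b and a R c, but not b R c.
So F validates K; T would additionally require R to be reflexive. The strongest is K.

K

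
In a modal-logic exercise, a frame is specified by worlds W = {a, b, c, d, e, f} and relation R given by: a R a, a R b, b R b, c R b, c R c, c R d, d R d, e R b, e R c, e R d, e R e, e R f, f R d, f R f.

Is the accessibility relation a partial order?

Yes

Reflexive: yes — every world is R-related to itself.
Transitive: yes — every two-step R-path is closed by a direct edge.
Antisymmetric: yes — no distinct pair is related both ways.
So R is a partial order.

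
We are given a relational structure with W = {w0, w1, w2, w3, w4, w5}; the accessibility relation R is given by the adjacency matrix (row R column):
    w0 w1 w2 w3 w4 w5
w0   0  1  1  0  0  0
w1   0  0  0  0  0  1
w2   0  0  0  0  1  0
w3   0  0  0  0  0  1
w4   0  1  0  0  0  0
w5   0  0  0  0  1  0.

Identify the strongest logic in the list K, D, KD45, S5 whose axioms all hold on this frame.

Serial (axiom D): yes — every world has a successor (e.g. w0 R w1).
Euclidean (axiom 5): no — w0 R w1 and w0 R w2, but not w1 R w2.
Transitive (axiom 4): no — w0 R w1 and w1 R w5, but not w0 R w5.
Reflexive (axiom T): no — w0 is not related to itself.
So F validates K, D; KD45 would additionally require R to be Euclidean and transitive. The strongest is D.

D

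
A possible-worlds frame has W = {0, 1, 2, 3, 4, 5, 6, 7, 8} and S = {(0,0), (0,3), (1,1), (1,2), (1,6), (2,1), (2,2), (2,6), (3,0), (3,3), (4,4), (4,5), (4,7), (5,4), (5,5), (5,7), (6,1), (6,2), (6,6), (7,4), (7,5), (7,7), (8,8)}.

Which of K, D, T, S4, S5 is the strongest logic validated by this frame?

S5

Serial (axiom D): yes — every world has a successor (e.g. 0 S 0).
Reflexive (axiom T): yes — every world is S-related to itself.
Transitive (axiom 4): yes — every two-step S-path is closed by a direct edge.
Euclidean (axiom 5): yes — any two successors of a common world are S-related.
So F validates K, D, T, S4, S5. The strongest is S5.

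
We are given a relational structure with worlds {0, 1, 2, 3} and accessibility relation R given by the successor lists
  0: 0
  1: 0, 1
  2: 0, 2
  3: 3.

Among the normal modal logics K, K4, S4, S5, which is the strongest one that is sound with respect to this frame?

Transitive (axiom 4): yes — every two-step R-path is closed by a direct edge.
Reflexive (axiom T): yes — every world is R-related to itself.
Euclidean (axiom 5): no — 1 R 0 and 1 R 1, but not 0 R 1.
So F validates K, K4, S4; S5 would additionally require R to be Euclidean. The strongest is S4.

S4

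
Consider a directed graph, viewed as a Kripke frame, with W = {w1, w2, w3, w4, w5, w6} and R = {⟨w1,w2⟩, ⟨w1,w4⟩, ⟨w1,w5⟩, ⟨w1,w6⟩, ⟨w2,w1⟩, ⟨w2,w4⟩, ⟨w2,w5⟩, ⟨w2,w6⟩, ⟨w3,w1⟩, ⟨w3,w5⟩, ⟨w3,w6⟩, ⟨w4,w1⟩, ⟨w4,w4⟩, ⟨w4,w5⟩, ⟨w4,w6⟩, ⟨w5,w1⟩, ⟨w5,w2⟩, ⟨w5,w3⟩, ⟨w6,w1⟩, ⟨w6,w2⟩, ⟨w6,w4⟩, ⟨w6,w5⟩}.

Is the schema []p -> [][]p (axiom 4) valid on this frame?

The schema 4 characterises exactly the transitive frames.
Transitive: no — w1 R w5 and w5 R w3, but not w1 R w3.

No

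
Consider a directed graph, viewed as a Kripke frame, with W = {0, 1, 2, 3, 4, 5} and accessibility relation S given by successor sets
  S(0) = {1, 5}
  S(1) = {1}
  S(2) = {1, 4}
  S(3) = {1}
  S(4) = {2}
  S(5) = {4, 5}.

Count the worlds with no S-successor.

0

S is serial; there are no such worlds.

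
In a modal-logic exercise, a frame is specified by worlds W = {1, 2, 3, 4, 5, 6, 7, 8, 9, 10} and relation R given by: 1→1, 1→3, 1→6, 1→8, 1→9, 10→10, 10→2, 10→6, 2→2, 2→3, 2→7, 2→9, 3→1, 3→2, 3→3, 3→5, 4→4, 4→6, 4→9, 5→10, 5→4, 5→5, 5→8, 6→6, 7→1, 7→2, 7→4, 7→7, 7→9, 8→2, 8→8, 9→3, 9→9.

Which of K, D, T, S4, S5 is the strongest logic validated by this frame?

Serial (axiom D): yes — every world has a successor (e.g. 1 R 1).
Reflexive (axiom T): yes — every world is R-related to itself.
Transitive (axiom 4): no — 1 R 3 and 3 R 2, but not 1 R 2.
Euclidean (axiom 5): no — 1 R 3 and 1 R 6, but not 3 R 6.
So F validates K, D, T; S4 would additionally require R to be transitive. The strongest is T.

T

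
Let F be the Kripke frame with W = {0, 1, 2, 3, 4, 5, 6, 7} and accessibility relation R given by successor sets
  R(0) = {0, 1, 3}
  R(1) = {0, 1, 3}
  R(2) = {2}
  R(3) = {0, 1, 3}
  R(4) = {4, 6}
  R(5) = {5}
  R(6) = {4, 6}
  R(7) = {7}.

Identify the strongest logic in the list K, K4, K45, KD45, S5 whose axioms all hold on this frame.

S5

Transitive (axiom 4): yes — every two-step R-path is closed by a direct edge.
Euclidean (axiom 5): yes — any two successors of a common world are R-related.
Serial (axiom D): yes — every world has a successor (e.g. 0 R 0).
Reflexive (axiom T): yes — every world is R-related to itself.
So F validates K, K4, K45, KD45, S5. The strongest is S5.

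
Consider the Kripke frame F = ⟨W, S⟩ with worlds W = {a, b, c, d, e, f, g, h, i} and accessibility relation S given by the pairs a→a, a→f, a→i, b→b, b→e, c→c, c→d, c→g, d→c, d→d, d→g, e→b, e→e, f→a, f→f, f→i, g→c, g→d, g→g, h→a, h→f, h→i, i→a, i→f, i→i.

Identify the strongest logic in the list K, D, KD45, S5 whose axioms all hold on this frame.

KD45

Serial (axiom D): yes — every world has a successor (e.g. a S a).
Euclidean (axiom 5): yes — any two successors of a common world are S-related.
Transitive (axiom 4): yes — every two-step S-path is closed by a direct edge.
Reflexive (axiom T): no — h is not related to itself.
So F validates K, D, KD45; S5 would additionally require S to be reflexive. The strongest is KD45.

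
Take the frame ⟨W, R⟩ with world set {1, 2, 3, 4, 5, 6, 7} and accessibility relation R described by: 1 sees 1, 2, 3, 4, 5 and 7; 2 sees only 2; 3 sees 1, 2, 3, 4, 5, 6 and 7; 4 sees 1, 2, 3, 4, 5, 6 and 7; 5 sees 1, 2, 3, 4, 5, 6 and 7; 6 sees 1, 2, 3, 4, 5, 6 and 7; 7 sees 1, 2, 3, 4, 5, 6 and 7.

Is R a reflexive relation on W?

Reflexive: yes — every world is R-related to itself.

Yes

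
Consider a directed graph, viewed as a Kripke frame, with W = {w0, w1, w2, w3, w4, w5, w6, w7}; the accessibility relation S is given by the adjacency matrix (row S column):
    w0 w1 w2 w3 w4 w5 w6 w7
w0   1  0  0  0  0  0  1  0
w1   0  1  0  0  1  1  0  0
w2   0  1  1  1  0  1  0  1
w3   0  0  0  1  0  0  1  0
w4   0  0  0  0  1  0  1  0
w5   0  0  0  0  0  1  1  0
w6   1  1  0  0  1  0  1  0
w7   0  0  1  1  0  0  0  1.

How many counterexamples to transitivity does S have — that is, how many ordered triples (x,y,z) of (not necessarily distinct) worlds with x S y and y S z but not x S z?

19

Enumerating: (w0,w6,w1), (w0,w6,w4), (w1,w4,w6), (w1,w5,w6), (w2,w1,w4), (w2,w3,w6), (w2,w5,w6), (w3,w6,w0), (w3,w6,w1), (w3,w6,w4), (w4,w6,w0), (w4,w6,w1), … and 7 more.
Total: 19.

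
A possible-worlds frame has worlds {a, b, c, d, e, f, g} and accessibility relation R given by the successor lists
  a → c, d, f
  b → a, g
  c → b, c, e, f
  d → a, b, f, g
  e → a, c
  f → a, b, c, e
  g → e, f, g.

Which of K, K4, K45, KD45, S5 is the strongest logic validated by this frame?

K

Transitive (axiom 4): no — a R c and c R b, but not a R b.
Euclidean (axiom 5): no — a R c and a R d, but not c R d.
Serial (axiom D): yes — every world has a successor (e.g. a R c).
Reflexive (axiom T): no — a is not related to itself.
So F validates K; K4 would additionally require R to be transitive. The strongest is K.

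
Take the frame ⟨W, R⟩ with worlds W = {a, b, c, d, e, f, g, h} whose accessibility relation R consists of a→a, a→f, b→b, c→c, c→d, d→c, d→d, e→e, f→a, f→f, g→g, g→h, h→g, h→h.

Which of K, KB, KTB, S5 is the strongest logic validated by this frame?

Symmetric (axiom B): yes — every pair in R has its reverse in R.
Reflexive (axiom T): yes — every world is R-related to itself.
Euclidean (axiom 5): yes — any two successors of a common world are R-related.
So F validates K, KB, KTB, S5. The strongest is S5.

S5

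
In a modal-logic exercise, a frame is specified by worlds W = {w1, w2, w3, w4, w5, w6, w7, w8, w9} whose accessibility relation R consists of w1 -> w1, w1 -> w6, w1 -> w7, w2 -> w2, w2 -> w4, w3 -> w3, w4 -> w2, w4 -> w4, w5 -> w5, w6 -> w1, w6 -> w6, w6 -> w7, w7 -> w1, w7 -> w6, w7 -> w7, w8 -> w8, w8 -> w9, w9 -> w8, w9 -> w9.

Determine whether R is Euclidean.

Euclidean: yes — any two successors of a common world are R-related.

Yes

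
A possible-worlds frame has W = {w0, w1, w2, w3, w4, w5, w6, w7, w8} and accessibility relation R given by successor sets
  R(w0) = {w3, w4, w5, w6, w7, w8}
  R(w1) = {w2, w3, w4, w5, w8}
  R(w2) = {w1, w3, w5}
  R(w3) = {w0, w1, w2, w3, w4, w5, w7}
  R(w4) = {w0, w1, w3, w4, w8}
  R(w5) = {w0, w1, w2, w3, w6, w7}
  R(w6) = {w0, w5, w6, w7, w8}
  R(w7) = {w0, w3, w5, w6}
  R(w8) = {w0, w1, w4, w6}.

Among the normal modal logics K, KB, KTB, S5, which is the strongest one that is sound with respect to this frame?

KB

Symmetric (axiom B): yes — every pair in R has its reverse in R.
Reflexive (axiom T): no — w0 is not related to itself.
Euclidean (axiom 5): no — w0 R w3 and w0 R w6, but not w3 R w6.
So F validates K, KB; KTB would additionally require R to be reflexive. The strongest is KB.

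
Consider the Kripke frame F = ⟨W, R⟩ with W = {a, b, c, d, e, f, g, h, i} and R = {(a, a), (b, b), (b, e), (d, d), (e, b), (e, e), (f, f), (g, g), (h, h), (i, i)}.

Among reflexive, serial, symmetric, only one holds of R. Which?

symmetric

Reflexive: no — c is not related to itself.
Serial: no — c has no R-successor.
Symmetric: yes — every pair in R has its reverse in R.
Only symmetric holds.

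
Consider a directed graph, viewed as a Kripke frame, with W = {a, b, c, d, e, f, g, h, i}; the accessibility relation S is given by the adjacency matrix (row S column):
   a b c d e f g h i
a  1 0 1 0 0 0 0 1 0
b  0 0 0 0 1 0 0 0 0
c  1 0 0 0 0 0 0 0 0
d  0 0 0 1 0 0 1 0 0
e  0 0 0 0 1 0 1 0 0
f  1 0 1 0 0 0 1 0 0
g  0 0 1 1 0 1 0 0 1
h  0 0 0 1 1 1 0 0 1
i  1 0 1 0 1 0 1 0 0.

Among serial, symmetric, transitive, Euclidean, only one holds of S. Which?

serial

Serial: yes — every world has a successor (e.g. a S a).
Symmetric: no — a S h but not h S a.
Transitive: no — a S h and h S d, but not a S d.
Euclidean: no — a S c and a S h, but not c S h.
Only serial holds.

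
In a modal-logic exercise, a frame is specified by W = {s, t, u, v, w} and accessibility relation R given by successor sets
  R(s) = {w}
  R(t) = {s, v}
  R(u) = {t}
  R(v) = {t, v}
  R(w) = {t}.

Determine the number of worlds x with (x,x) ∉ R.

4

Enumerating: s, t, u, w.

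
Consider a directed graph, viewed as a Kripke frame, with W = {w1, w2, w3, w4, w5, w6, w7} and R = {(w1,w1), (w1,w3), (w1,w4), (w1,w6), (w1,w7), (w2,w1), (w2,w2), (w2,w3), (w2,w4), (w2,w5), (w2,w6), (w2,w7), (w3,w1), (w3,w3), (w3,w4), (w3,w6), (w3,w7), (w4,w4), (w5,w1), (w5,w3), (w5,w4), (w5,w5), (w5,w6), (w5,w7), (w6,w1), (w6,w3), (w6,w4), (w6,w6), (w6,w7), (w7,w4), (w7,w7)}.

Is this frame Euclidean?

Euclidean: no — w1 R w4 and w1 R w3, but not w4 R w3.

No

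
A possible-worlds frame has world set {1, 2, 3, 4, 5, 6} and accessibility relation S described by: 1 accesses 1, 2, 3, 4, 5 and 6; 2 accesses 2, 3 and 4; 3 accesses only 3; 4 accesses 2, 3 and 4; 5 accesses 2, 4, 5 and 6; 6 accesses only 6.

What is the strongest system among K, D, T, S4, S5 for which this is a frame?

Serial (axiom D): yes — every world has a successor (e.g. 1 S 1).
Reflexive (axiom T): yes — every world is S-related to itself.
Transitive (axiom 4): no — 5 S 2 and 2 S 3, but not 5 S 3.
Euclidean (axiom 5): no — 1 S 2 and 1 S 5, but not 2 S 5.
So F validates K, D, T; S4 would additionally require S to be transitive. The strongest is T.

T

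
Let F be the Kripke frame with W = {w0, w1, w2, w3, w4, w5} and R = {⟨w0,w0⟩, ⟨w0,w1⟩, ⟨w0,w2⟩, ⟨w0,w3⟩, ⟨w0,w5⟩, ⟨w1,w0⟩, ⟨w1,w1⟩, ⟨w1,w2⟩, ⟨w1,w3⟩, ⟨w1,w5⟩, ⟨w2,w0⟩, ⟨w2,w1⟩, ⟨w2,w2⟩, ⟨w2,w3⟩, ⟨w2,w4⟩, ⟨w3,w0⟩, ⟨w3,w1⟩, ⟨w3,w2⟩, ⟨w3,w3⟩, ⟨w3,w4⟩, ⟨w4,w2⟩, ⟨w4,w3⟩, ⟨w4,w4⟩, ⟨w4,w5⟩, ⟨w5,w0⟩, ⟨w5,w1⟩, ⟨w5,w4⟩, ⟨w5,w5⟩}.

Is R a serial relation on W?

Serial: yes — every world has a successor (e.g. w0 R w0).

Yes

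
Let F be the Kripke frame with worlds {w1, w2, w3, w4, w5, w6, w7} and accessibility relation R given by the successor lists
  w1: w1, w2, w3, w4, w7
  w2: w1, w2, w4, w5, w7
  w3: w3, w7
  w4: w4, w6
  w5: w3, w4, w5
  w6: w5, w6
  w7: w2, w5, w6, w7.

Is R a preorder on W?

Reflexive: yes — every world is R-related to itself.
Transitive: no — w1 R w2 and w2 R w5, but not w1 R w5.
So R is not a preorder.

No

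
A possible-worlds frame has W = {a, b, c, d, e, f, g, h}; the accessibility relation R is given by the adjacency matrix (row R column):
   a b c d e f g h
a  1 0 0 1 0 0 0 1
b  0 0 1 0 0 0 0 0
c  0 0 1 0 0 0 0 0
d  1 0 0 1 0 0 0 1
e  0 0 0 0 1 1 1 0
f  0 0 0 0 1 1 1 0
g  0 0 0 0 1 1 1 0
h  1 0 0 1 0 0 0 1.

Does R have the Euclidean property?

Yes

Euclidean: yes — any two successors of a common world are R-related.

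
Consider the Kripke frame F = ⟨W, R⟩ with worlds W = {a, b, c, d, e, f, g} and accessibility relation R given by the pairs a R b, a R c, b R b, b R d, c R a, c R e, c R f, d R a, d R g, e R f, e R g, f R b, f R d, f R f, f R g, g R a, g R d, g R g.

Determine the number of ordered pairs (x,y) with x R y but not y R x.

11

Enumerating: (a,b), (b,d), (c,e), (c,f), (d,a), (e,f), (e,g), (f,b), (f,d), (f,g), (g,a).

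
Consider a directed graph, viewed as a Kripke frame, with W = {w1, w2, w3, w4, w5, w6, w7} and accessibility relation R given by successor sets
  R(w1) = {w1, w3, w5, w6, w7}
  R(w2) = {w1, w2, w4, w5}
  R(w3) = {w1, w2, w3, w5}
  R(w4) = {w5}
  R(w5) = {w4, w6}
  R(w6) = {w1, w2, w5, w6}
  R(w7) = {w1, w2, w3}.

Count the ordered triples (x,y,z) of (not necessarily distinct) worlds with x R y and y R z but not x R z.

29

Enumerating: (w1,w3,w2), (w1,w5,w4), (w1,w6,w2), (w1,w7,w2), (w2,w1,w3), (w2,w1,w6), (w2,w1,w7), (w2,w5,w6), (w3,w1,w6), (w3,w1,w7), (w3,w2,w4), (w3,w5,w4), … and 17 more.
Total: 29.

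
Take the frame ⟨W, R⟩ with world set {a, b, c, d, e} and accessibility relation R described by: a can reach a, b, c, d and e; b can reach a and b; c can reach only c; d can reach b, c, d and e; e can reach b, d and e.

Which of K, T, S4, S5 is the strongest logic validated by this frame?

T

Reflexive (axiom T): yes — every world is R-related to itself.
Transitive (axiom 4): no — b R a and a R c, but not b R c.
Euclidean (axiom 5): no — a R b and a R c, but not b R c.
So F validates K, T; S4 would additionally require R to be transitive. The strongest is T.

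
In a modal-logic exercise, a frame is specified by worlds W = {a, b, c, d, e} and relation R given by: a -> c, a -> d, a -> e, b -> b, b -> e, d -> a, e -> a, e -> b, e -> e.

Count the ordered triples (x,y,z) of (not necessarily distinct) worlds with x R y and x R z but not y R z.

12

Enumerating: (a,c,c), (a,c,d), (a,c,e), (a,d,c), (a,d,d), (a,d,e), (a,e,c), (a,e,d), (d,a,a), (e,a,a), (e,a,b), (e,b,a).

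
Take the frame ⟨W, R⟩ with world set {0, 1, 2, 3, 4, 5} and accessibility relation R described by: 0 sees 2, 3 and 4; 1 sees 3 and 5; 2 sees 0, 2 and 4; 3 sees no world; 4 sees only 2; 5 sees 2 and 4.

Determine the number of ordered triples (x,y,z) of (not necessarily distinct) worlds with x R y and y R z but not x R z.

7

Enumerating: (0,2,0), (1,5,2), (1,5,4), (2,0,3), (4,2,0), (4,2,4), (5,2,0).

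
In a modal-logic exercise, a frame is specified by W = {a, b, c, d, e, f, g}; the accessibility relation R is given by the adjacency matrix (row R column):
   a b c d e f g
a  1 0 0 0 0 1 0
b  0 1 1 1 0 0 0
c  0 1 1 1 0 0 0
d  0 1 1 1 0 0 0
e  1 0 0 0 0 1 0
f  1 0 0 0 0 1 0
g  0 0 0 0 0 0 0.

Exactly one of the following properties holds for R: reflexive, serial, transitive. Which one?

Reflexive: no — e is not related to itself.
Serial: no — g has no R-successor.
Transitive: yes — every two-step R-path is closed by a direct edge.
Only transitive holds.

transitive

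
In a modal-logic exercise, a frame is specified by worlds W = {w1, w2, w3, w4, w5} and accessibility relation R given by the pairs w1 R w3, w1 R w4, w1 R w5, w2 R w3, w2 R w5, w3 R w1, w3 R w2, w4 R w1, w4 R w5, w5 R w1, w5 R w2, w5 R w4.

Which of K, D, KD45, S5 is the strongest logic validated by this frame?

Serial (axiom D): yes — every world has a successor (e.g. w1 R w3).
Euclidean (axiom 5): no — w1 R w3 and w1 R w4, but not w3 R w4.
Transitive (axiom 4): no — w1 R w3 and w3 R w2, but not w1 R w2.
Reflexive (axiom T): no — w1 is not related to itself.
So F validates K, D; KD45 would additionally require R to be Euclidean and transitive. The strongest is D.

D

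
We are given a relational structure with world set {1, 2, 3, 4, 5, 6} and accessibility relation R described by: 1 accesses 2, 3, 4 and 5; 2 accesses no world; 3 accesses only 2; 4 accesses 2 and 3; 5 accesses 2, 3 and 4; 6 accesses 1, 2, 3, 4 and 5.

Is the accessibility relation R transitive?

Yes

Transitive: yes — every two-step R-path is closed by a direct edge.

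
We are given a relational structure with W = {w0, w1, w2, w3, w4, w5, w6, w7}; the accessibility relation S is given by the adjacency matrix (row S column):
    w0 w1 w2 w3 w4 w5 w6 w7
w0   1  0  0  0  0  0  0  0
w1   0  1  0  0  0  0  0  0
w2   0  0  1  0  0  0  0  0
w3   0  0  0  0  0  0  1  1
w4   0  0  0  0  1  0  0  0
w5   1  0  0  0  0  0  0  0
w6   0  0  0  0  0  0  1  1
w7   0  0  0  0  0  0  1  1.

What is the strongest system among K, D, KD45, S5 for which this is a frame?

Serial (axiom D): yes — every world has a successor (e.g. w0 S w0).
Euclidean (axiom 5): yes — any two successors of a common world are S-related.
Transitive (axiom 4): yes — every two-step S-path is closed by a direct edge.
Reflexive (axiom T): no — w3 is not related to itself.
So F validates K, D, KD45; S5 would additionally require S to be reflexive. The strongest is KD45.

KD45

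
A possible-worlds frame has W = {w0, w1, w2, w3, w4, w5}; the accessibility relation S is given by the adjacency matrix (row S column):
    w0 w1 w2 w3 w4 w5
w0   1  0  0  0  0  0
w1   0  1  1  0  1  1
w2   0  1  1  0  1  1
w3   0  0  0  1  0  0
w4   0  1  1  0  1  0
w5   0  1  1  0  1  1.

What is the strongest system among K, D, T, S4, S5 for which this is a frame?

T

Serial (axiom D): yes — every world has a successor (e.g. w0 S w0).
Reflexive (axiom T): yes — every world is S-related to itself.
Transitive (axiom 4): no — w4 S w1 and w1 S w5, but not w4 S w5.
Euclidean (axiom 5): no — w1 S w4 and w1 S w5, but not w4 S w5.
So F validates K, D, T; S4 would additionally require S to be transitive. The strongest is T.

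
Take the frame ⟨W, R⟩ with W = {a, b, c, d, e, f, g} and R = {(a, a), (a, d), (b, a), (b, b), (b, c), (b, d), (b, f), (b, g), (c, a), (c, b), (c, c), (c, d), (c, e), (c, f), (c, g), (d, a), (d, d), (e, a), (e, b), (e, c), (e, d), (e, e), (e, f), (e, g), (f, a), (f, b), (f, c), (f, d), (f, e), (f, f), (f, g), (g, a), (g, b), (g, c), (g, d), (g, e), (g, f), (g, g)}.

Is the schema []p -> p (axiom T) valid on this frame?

Yes

The schema T characterises exactly the reflexive frames.
Reflexive: yes — every world is R-related to itself.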